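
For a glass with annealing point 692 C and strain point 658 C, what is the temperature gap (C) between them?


Gap = T_anneal - T_strain:
  gap = 692 - 658 = 34 C

34 C


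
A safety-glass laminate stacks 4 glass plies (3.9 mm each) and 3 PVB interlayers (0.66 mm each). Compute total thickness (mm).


Total thickness = glass contribution + PVB contribution
  Glass: 4 * 3.9 = 15.6 mm
  PVB: 3 * 0.66 = 1.98 mm
  Total = 15.6 + 1.98 = 17.58 mm

17.58 mm


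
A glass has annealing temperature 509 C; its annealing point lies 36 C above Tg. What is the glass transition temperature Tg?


Rearrange T_anneal = Tg + offset for Tg:
  Tg = T_anneal - offset = 509 - 36 = 473 C

473 C


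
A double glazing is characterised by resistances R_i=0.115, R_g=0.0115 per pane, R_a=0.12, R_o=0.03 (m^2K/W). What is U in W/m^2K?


Total thermal resistance (series):
  R_total = R_in + R_glass + R_air + R_glass + R_out
  R_total = 0.115 + 0.0115 + 0.12 + 0.0115 + 0.03 = 0.288 m^2K/W
U-value = 1 / R_total = 1 / 0.288 = 3.472 W/m^2K

3.472 W/m^2K


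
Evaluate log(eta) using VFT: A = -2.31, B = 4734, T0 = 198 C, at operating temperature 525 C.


VFT equation: log(eta) = A + B / (T - T0)
  T - T0 = 525 - 198 = 327
  B / (T - T0) = 4734 / 327 = 14.477
  log(eta) = -2.31 + 14.477 = 12.167

12.167


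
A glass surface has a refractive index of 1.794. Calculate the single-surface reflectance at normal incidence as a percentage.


Fresnel reflectance at normal incidence:
  R = ((n - 1)/(n + 1))^2
  (n - 1)/(n + 1) = (1.794 - 1)/(1.794 + 1) = 0.28418
  R = 0.28418^2 = 0.0807583
  R(%) = 0.0807583 * 100 = 8.076%

8.076%


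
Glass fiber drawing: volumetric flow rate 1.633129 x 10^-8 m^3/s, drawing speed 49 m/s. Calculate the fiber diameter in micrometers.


Cross-sectional area from continuity:
  A = Q / v = 1.633129 x 10^-8 / 49 = 3.332916 x 10^-10 m^2
Diameter from circular cross-section:
  d = sqrt(4A / pi) * 10^6 (m -> um)
  d = sqrt(4 * 3.332916 x 10^-10 / pi) * 10^6 = 20.6 um

20.6 um


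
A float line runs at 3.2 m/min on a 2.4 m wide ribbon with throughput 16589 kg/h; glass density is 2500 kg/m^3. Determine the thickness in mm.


Ribbon cross-section from mass balance:
  Volume rate = throughput / density = 16589 / 2500 = 6.6356 m^3/h
  thickness = volume rate / (speed * 60 * width), i.e.
  thickness = throughput / (60 * speed * width * density) * 1000
  thickness = 16589 / (60 * 3.2 * 2.4 * 2500) * 1000 = 14.4 mm

14.4 mm


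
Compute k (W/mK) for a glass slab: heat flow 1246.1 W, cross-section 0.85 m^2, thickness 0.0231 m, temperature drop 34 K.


Fourier's law rearranged: k = Q * t / (A * dT)
  Numerator = 1246.1 * 0.0231 = 28.78491
  Denominator = 0.85 * 34 = 28.9
  k = 28.78491 / 28.9 = 0.996 W/mK

0.996 W/mK


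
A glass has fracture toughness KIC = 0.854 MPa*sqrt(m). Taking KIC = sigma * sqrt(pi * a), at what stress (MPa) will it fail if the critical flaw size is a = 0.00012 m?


Rearrange KIC = sigma * sqrt(pi * a):
  sigma = KIC / sqrt(pi * a)
  sqrt(pi * 0.00012) = 0.019416
  sigma = 0.854 / 0.019416 = 43.98 MPa

43.98 MPa


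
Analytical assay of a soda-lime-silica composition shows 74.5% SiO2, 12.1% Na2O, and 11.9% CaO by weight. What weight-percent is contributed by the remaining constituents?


Sum the three major oxides:
  SiO2 + Na2O + CaO = 74.5 + 12.1 + 11.9 = 98.5%
Subtract from 100%:
  Others = 100 - 98.5 = 1.5%

1.5%


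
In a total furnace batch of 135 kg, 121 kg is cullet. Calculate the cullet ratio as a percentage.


Cullet ratio = (cullet mass / total batch mass) * 100
  Ratio = 121 / 135 * 100 = 89.63%

89.63%


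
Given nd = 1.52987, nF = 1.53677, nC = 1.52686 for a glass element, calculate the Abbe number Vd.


Abbe number formula: Vd = (nd - 1) / (nF - nC)
  nd - 1 = 1.52987 - 1 = 0.52987
  nF - nC = 1.53677 - 1.52686 = 0.00991
  Vd = 0.52987 / 0.00991 = 53.47

53.47


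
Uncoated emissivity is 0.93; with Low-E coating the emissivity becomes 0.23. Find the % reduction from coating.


Percentage reduction = (1 - coated/uncoated) * 100
  Ratio = 0.23 / 0.93 = 0.2473
  Reduction = (1 - 0.2473) * 100 = 75.3%

75.3%


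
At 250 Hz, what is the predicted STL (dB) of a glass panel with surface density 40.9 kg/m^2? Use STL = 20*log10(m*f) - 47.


Mass law: STL = 20 * log10(m * f) - 47
  m * f = 40.9 * 250 = 10225
  log10(10225) = 4.00966
  STL = 20 * 4.00966 - 47 = 80.1932 - 47 = 33.2 dB

33.2 dB


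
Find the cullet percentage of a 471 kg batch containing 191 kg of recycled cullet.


Cullet ratio = (cullet mass / total batch mass) * 100
  Ratio = 191 / 471 * 100 = 40.55%

40.55%


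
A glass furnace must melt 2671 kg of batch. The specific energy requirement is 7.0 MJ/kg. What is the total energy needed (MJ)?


Total energy = mass * specific energy
  E = 2671 * 7.0 = 18697 MJ

18697 MJ


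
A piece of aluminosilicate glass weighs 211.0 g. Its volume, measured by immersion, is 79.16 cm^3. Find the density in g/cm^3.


Use the definition of density:
  rho = mass / volume
  rho = 211.0 / 79.16 = 2.665 g/cm^3

2.665 g/cm^3


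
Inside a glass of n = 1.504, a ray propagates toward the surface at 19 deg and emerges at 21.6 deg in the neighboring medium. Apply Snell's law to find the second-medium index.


Apply Snell's law: n1 * sin(theta1) = n2 * sin(theta2)
  n2 = n1 * sin(theta1) / sin(theta2)
  sin(19) = 0.325568
  sin(21.6) = 0.368125
  n2 = 1.504 * 0.325568 / 0.368125 = 1.3301

1.3301


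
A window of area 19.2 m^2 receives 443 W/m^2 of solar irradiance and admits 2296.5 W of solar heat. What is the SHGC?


Rearrange Q = Area * SHGC * Irradiance:
  SHGC = Q / (Area * Irradiance)
  SHGC = 2296.5 / (19.2 * 443) = 0.27

0.27


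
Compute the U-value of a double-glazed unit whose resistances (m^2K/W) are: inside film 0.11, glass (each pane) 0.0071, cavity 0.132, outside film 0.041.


Total thermal resistance (series):
  R_total = R_in + R_glass + R_air + R_glass + R_out
  R_total = 0.11 + 0.0071 + 0.132 + 0.0071 + 0.041 = 0.2972 m^2K/W
U-value = 1 / R_total = 1 / 0.2972 = 3.365 W/m^2K

3.365 W/m^2K


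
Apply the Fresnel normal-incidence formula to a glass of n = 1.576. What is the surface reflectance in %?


Fresnel reflectance at normal incidence:
  R = ((n - 1)/(n + 1))^2
  (n - 1)/(n + 1) = (1.576 - 1)/(1.576 + 1) = 0.223602
  R = 0.223602^2 = 0.0499979
  R(%) = 0.0499979 * 100 = 5.0%

5.0%


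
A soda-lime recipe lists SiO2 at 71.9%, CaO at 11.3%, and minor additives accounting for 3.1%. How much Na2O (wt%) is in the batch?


Pieces sum to 100%:
  Na2O = 100 - (SiO2 + CaO + others)
  Na2O = 100 - (71.9 + 11.3 + 3.1) = 13.7%

13.7%


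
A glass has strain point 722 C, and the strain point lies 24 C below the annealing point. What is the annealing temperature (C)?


T_anneal = T_strain + gap:
  T_anneal = 722 + 24 = 746 C

746 C


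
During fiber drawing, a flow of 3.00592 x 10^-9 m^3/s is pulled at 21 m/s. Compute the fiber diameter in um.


Cross-sectional area from continuity:
  A = Q / v = 3.00592 x 10^-9 / 21 = 1.43139 x 10^-10 m^2
Diameter from circular cross-section:
  d = sqrt(4A / pi) * 10^6 (m -> um)
  d = sqrt(4 * 1.43139 x 10^-10 / pi) * 10^6 = 13.5 um

13.5 um


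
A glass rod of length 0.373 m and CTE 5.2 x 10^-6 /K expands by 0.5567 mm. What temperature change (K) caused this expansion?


Rearrange dL = alpha * L0 * dT for dT:
  dT = dL / (alpha * L0)
  dL (m) = 0.5567 / 1000 = 0.0005567
  dT = 0.0005567 / ((5.2 x 10^-6) * 0.373) = 287.0 K

287.0 K


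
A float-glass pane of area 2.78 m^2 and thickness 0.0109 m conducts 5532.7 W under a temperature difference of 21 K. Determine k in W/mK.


Fourier's law rearranged: k = Q * t / (A * dT)
  Numerator = 5532.7 * 0.0109 = 60.30643
  Denominator = 2.78 * 21 = 58.38
  k = 60.30643 / 58.38 = 1.033 W/mK

1.033 W/mK


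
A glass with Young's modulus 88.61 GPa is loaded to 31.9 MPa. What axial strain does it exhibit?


Rearrange E = sigma / epsilon:
  epsilon = sigma / E
  E (MPa) = 88.61 * 1000 = 88610
  epsilon = 31.9 / 88610 = 0.00036

0.00036


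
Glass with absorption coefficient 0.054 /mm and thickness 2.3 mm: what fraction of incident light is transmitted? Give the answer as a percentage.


Beer-Lambert law: T = exp(-alpha * thickness)
  exponent = -0.054 * 2.3 = -0.1242
  T = exp(-0.1242) = 0.8832
  Percentage = 0.8832 * 100 = 88.32%

88.32%


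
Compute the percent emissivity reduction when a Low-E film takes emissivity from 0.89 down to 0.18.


Percentage reduction = (1 - coated/uncoated) * 100
  Ratio = 0.18 / 0.89 = 0.2022
  Reduction = (1 - 0.2022) * 100 = 79.8%

79.8%


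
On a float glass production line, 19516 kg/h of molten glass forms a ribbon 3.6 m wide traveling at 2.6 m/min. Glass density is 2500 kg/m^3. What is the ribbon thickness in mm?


Ribbon cross-section from mass balance:
  Volume rate = throughput / density = 19516 / 2500 = 7.8064 m^3/h
  thickness = volume rate / (speed * 60 * width), i.e.
  thickness = throughput / (60 * speed * width * density) * 1000
  thickness = 19516 / (60 * 2.6 * 3.6 * 2500) * 1000 = 13.9 mm

13.9 mm


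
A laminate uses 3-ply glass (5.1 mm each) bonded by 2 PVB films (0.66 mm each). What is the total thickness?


Total thickness = glass contribution + PVB contribution
  Glass: 3 * 5.1 = 15.3 mm
  PVB: 2 * 0.66 = 1.32 mm
  Total = 15.3 + 1.32 = 16.62 mm

16.62 mm


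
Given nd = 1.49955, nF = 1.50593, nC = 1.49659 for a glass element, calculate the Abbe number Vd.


Abbe number formula: Vd = (nd - 1) / (nF - nC)
  nd - 1 = 1.49955 - 1 = 0.49955
  nF - nC = 1.50593 - 1.49659 = 0.00934
  Vd = 0.49955 / 0.00934 = 53.49

53.49


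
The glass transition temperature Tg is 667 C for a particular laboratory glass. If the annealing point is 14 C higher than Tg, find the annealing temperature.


The annealing temperature is Tg plus the offset:
  T_anneal = 667 + 14 = 681 C

681 C


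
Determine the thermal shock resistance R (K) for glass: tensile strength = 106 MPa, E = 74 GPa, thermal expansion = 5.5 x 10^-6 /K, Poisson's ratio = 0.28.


Thermal shock resistance: R = sigma * (1 - nu) / (E * alpha)
  Numerator = 106 * (1 - 0.28) = 76.32
  Denominator = 74 * 1000 * (5.5 x 10^-6) = 0.407
  R = 76.32 / 0.407 = 187.5 K

187.5 K


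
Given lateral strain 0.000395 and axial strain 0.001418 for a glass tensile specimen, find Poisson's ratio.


Poisson's ratio: nu = lateral strain / axial strain
  nu = 0.000395 / 0.001418 = 0.2786

0.2786


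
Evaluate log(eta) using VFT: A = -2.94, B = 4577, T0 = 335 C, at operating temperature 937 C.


VFT equation: log(eta) = A + B / (T - T0)
  T - T0 = 937 - 335 = 602
  B / (T - T0) = 4577 / 602 = 7.603
  log(eta) = -2.94 + 7.603 = 4.663

4.663


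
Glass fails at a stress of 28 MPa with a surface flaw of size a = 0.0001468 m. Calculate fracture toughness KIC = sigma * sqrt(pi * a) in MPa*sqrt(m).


Fracture toughness: KIC = sigma * sqrt(pi * a)
  pi * a = pi * 0.0001468 = 0.000461186
  sqrt(pi * a) = 0.021475
  KIC = 28 * 0.021475 = 0.601 MPa*sqrt(m)

0.601 MPa*sqrt(m)


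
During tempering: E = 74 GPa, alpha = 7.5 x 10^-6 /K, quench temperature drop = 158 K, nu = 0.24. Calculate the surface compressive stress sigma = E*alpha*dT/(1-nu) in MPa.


Tempering stress: sigma = E * alpha * dT / (1 - nu)
  E (MPa) = 74 * 1000 = 74000
  Numerator = 74000 * (7.5 x 10^-6) * 158 = 87.69
  Denominator = 1 - 0.24 = 0.76
  sigma = 87.69 / 0.76 = 115.4 MPa

115.4 MPa


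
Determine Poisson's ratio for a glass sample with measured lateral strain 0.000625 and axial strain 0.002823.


Poisson's ratio: nu = lateral strain / axial strain
  nu = 0.000625 / 0.002823 = 0.2214

0.2214


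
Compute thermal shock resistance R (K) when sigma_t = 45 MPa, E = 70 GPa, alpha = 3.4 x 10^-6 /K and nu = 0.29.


Thermal shock resistance: R = sigma * (1 - nu) / (E * alpha)
  Numerator = 45 * (1 - 0.29) = 31.95
  Denominator = 70 * 1000 * (3.4 x 10^-6) = 0.238
  R = 31.95 / 0.238 = 134.2 K

134.2 K


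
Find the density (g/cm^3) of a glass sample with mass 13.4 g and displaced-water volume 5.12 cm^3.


Use the definition of density:
  rho = mass / volume
  rho = 13.4 / 5.12 = 2.617 g/cm^3

2.617 g/cm^3


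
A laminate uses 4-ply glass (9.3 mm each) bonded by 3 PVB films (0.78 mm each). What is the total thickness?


Total thickness = glass contribution + PVB contribution
  Glass: 4 * 9.3 = 37.2 mm
  PVB: 3 * 0.78 = 2.34 mm
  Total = 37.2 + 2.34 = 39.54 mm

39.54 mm


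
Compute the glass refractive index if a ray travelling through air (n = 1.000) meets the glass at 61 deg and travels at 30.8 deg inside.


Apply Snell's law: n1 * sin(theta1) = n2 * sin(theta2)
  n2 = n1 * sin(theta1) / sin(theta2)
  sin(61) = 0.87462
  sin(30.8) = 0.512043
  n2 = 1.000 * 0.87462 / 0.512043 = 1.7081

1.7081


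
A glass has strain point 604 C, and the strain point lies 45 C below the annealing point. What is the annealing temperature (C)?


T_anneal = T_strain + gap:
  T_anneal = 604 + 45 = 649 C

649 C


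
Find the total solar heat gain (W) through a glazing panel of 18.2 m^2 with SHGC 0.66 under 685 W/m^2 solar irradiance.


Solar heat gain: Q = Area * SHGC * Irradiance
  Q = 18.2 * 0.66 * 685 = 8228.2 W

8228.2 W


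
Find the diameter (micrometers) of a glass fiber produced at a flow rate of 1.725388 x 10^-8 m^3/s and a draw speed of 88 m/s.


Cross-sectional area from continuity:
  A = Q / v = 1.725388 x 10^-8 / 88 = 1.960668 x 10^-10 m^2
Diameter from circular cross-section:
  d = sqrt(4A / pi) * 10^6 (m -> um)
  d = sqrt(4 * 1.960668 x 10^-10 / pi) * 10^6 = 15.8 um

15.8 um


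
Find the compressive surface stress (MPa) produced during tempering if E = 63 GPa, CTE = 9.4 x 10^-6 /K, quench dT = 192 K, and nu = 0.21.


Tempering stress: sigma = E * alpha * dT / (1 - nu)
  E (MPa) = 63 * 1000 = 63000
  Numerator = 63000 * (9.4 x 10^-6) * 192 = 113.7024
  Denominator = 1 - 0.21 = 0.79
  sigma = 113.7024 / 0.79 = 143.9 MPa

143.9 MPa


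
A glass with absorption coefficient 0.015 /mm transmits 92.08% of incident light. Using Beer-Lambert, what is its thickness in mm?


Rearrange T = exp(-alpha * thickness):
  thickness = -ln(T) / alpha
  T = 92.08/100 = 0.9208
  ln(T) = -0.08251
  -ln(T) = 0.08251
  thickness = 0.08251 / 0.015 = 5.5 mm

5.5 mm


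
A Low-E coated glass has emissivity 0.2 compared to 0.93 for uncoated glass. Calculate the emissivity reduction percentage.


Percentage reduction = (1 - coated/uncoated) * 100
  Ratio = 0.2 / 0.93 = 0.2151
  Reduction = (1 - 0.2151) * 100 = 78.5%

78.5%


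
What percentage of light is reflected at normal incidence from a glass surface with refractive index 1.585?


Fresnel reflectance at normal incidence:
  R = ((n - 1)/(n + 1))^2
  (n - 1)/(n + 1) = (1.585 - 1)/(1.585 + 1) = 0.226306
  R = 0.226306^2 = 0.0512144
  R(%) = 0.0512144 * 100 = 5.121%

5.121%


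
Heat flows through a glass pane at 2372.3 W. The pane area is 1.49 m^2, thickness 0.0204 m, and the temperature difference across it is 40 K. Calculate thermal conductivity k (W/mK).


Fourier's law rearranged: k = Q * t / (A * dT)
  Numerator = 2372.3 * 0.0204 = 48.39492
  Denominator = 1.49 * 40 = 59.6
  k = 48.39492 / 59.6 = 0.812 W/mK

0.812 W/mK


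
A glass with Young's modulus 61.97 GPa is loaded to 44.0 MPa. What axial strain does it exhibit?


Rearrange E = sigma / epsilon:
  epsilon = sigma / E
  E (MPa) = 61.97 * 1000 = 61970
  epsilon = 44.0 / 61970 = 0.00071

0.00071


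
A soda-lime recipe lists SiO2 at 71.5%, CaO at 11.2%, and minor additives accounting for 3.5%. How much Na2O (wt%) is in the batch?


Pieces sum to 100%:
  Na2O = 100 - (SiO2 + CaO + others)
  Na2O = 100 - (71.5 + 11.2 + 3.5) = 13.8%

13.8%


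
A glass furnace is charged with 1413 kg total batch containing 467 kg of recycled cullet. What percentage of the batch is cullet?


Cullet ratio = (cullet mass / total batch mass) * 100
  Ratio = 467 / 1413 * 100 = 33.05%

33.05%


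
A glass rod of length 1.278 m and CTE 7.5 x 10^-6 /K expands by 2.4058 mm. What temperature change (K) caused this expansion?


Rearrange dL = alpha * L0 * dT for dT:
  dT = dL / (alpha * L0)
  dL (m) = 2.4058 / 1000 = 0.0024058
  dT = 0.0024058 / ((7.5 x 10^-6) * 1.278) = 251.0 K

251.0 K


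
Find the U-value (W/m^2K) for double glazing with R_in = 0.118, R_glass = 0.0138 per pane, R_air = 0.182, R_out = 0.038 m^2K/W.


Total thermal resistance (series):
  R_total = R_in + R_glass + R_air + R_glass + R_out
  R_total = 0.118 + 0.0138 + 0.182 + 0.0138 + 0.038 = 0.3656 m^2K/W
U-value = 1 / R_total = 1 / 0.3656 = 2.735 W/m^2K

2.735 W/m^2K


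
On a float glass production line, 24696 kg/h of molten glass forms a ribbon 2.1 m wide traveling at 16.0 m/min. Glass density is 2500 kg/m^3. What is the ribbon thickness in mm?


Ribbon cross-section from mass balance:
  Volume rate = throughput / density = 24696 / 2500 = 9.8784 m^3/h
  thickness = volume rate / (speed * 60 * width), i.e.
  thickness = throughput / (60 * speed * width * density) * 1000
  thickness = 24696 / (60 * 16.0 * 2.1 * 2500) * 1000 = 4.9 mm

4.9 mm


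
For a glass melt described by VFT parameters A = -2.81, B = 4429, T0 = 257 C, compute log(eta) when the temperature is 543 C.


VFT equation: log(eta) = A + B / (T - T0)
  T - T0 = 543 - 257 = 286
  B / (T - T0) = 4429 / 286 = 15.486
  log(eta) = -2.81 + 15.486 = 12.676

12.676


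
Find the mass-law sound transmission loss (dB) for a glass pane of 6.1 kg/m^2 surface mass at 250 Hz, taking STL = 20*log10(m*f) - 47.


Mass law: STL = 20 * log10(m * f) - 47
  m * f = 6.1 * 250 = 1525
  log10(1525) = 3.18327
  STL = 20 * 3.18327 - 47 = 63.6654 - 47 = 16.7 dB

16.7 dB


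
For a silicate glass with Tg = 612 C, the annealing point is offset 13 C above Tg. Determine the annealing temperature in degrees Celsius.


The annealing temperature is Tg plus the offset:
  T_anneal = 612 + 13 = 625 C

625 C


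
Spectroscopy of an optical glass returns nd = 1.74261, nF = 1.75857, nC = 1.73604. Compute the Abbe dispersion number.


Abbe number formula: Vd = (nd - 1) / (nF - nC)
  nd - 1 = 1.74261 - 1 = 0.74261
  nF - nC = 1.75857 - 1.73604 = 0.02253
  Vd = 0.74261 / 0.02253 = 32.96

32.96


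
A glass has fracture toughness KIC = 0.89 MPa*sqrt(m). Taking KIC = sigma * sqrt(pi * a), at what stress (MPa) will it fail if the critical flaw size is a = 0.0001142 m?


Rearrange KIC = sigma * sqrt(pi * a):
  sigma = KIC / sqrt(pi * a)
  sqrt(pi * 0.0001142) = 0.018941
  sigma = 0.89 / 0.018941 = 46.99 MPa

46.99 MPa


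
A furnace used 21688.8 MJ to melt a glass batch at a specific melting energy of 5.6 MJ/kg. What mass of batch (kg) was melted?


Rearrange E = m * s for m:
  m = E / s
  m = 21688.8 / 5.6 = 3873.0 kg

3873.0 kg


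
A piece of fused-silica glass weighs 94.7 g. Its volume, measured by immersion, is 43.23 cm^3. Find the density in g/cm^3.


Use the definition of density:
  rho = mass / volume
  rho = 94.7 / 43.23 = 2.191 g/cm^3

2.191 g/cm^3


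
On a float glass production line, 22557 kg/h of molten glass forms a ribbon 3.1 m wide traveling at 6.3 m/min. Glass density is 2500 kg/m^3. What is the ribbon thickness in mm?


Ribbon cross-section from mass balance:
  Volume rate = throughput / density = 22557 / 2500 = 9.0228 m^3/h
  thickness = volume rate / (speed * 60 * width), i.e.
  thickness = throughput / (60 * speed * width * density) * 1000
  thickness = 22557 / (60 * 6.3 * 3.1 * 2500) * 1000 = 7.7 mm

7.7 mm


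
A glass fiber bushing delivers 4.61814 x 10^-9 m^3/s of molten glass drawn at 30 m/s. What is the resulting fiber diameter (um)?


Cross-sectional area from continuity:
  A = Q / v = 4.61814 x 10^-9 / 30 = 1.53938 x 10^-10 m^2
Diameter from circular cross-section:
  d = sqrt(4A / pi) * 10^6 (m -> um)
  d = sqrt(4 * 1.53938 x 10^-10 / pi) * 10^6 = 14.0 um

14.0 um


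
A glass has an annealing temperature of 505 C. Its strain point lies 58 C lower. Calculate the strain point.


Strain point = annealing point - difference:
  T_strain = 505 - 58 = 447 C

447 C


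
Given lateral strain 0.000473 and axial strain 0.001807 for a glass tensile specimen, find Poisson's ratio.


Poisson's ratio: nu = lateral strain / axial strain
  nu = 0.000473 / 0.001807 = 0.2618

0.2618


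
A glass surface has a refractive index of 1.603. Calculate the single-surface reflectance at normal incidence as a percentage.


Fresnel reflectance at normal incidence:
  R = ((n - 1)/(n + 1))^2
  (n - 1)/(n + 1) = (1.603 - 1)/(1.603 + 1) = 0.231656
  R = 0.231656^2 = 0.0536645
  R(%) = 0.0536645 * 100 = 5.366%

5.366%


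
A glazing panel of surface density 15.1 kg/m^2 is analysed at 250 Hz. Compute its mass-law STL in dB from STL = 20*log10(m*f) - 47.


Mass law: STL = 20 * log10(m * f) - 47
  m * f = 15.1 * 250 = 3775
  log10(3775) = 3.57692
  STL = 20 * 3.57692 - 47 = 71.5384 - 47 = 24.5 dB

24.5 dB


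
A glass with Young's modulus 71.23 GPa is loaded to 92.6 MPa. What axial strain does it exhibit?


Rearrange E = sigma / epsilon:
  epsilon = sigma / E
  E (MPa) = 71.23 * 1000 = 71230
  epsilon = 92.6 / 71230 = 0.0013

0.0013


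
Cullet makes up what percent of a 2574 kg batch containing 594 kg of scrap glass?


Cullet ratio = (cullet mass / total batch mass) * 100
  Ratio = 594 / 2574 * 100 = 23.08%

23.08%


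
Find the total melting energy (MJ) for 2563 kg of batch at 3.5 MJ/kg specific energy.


Total energy = mass * specific energy
  E = 2563 * 3.5 = 8970.5 MJ

8970.5 MJ


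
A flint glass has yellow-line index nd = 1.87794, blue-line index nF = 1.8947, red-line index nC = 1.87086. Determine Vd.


Abbe number formula: Vd = (nd - 1) / (nF - nC)
  nd - 1 = 1.87794 - 1 = 0.87794
  nF - nC = 1.8947 - 1.87086 = 0.02384
  Vd = 0.87794 / 0.02384 = 36.83

36.83


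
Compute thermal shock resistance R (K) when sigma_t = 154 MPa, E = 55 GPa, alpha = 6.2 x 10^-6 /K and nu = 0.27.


Thermal shock resistance: R = sigma * (1 - nu) / (E * alpha)
  Numerator = 154 * (1 - 0.27) = 112.42
  Denominator = 55 * 1000 * (6.2 x 10^-6) = 0.341
  R = 112.42 / 0.341 = 329.7 K

329.7 K


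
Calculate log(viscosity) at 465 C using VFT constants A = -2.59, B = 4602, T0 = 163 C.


VFT equation: log(eta) = A + B / (T - T0)
  T - T0 = 465 - 163 = 302
  B / (T - T0) = 4602 / 302 = 15.238
  log(eta) = -2.59 + 15.238 = 12.648

12.648


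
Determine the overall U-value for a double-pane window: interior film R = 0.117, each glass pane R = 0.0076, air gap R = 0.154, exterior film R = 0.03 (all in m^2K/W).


Total thermal resistance (series):
  R_total = R_in + R_glass + R_air + R_glass + R_out
  R_total = 0.117 + 0.0076 + 0.154 + 0.0076 + 0.03 = 0.3162 m^2K/W
U-value = 1 / R_total = 1 / 0.3162 = 3.163 W/m^2K

3.163 W/m^2K


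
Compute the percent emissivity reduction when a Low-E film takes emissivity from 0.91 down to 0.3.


Percentage reduction = (1 - coated/uncoated) * 100
  Ratio = 0.3 / 0.91 = 0.3297
  Reduction = (1 - 0.3297) * 100 = 67.0%

67.0%


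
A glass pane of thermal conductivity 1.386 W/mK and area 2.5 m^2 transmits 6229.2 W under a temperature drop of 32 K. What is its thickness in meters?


Fourier's law: t = k * A * dT / Q
  t = 1.386 * 2.5 * 32 / 6229.2
  t = 110.88 / 6229.2 = 0.0178 m

0.0178 m


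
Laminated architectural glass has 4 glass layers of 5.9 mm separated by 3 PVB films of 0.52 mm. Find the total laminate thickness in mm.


Total thickness = glass contribution + PVB contribution
  Glass: 4 * 5.9 = 23.6 mm
  PVB: 3 * 0.52 = 1.56 mm
  Total = 23.6 + 1.56 = 25.16 mm

25.16 mm


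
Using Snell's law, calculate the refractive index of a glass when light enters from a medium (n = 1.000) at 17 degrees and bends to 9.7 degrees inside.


Apply Snell's law: n1 * sin(theta1) = n2 * sin(theta2)
  n2 = n1 * sin(theta1) / sin(theta2)
  sin(17) = 0.292372
  sin(9.7) = 0.168489
  n2 = 1.000 * 0.292372 / 0.168489 = 1.7353

1.7353


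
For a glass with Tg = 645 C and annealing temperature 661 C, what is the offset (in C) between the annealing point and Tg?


Offset = T_anneal - Tg:
  offset = 661 - 645 = 16 C

16 C


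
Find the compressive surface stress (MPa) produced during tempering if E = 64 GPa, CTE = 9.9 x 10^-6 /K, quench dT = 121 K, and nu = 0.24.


Tempering stress: sigma = E * alpha * dT / (1 - nu)
  E (MPa) = 64 * 1000 = 64000
  Numerator = 64000 * (9.9 x 10^-6) * 121 = 76.6656
  Denominator = 1 - 0.24 = 0.76
  sigma = 76.6656 / 0.76 = 100.9 MPa

100.9 MPa


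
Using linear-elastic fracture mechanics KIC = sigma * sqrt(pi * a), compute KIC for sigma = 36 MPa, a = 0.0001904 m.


Fracture toughness: KIC = sigma * sqrt(pi * a)
  pi * a = pi * 0.0001904 = 0.000598159
  sqrt(pi * a) = 0.024457
  KIC = 36 * 0.024457 = 0.88 MPa*sqrt(m)

0.88 MPa*sqrt(m)


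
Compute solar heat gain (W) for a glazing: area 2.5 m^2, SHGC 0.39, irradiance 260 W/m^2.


Solar heat gain: Q = Area * SHGC * Irradiance
  Q = 2.5 * 0.39 * 260 = 253.5 W

253.5 W


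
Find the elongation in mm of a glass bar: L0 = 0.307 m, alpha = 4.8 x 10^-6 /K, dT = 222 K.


Thermal expansion formula: dL = alpha * L0 * dT
  dL = (4.8 x 10^-6) * 0.307 * 222 = 0.00032714 m
Convert to mm: 0.00032714 * 1000 = 0.3271 mm

0.3271 mm


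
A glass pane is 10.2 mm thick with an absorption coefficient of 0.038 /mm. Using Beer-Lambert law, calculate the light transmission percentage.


Beer-Lambert law: T = exp(-alpha * thickness)
  exponent = -0.038 * 10.2 = -0.3876
  T = exp(-0.3876) = 0.6787
  Percentage = 0.6787 * 100 = 67.87%

67.87%


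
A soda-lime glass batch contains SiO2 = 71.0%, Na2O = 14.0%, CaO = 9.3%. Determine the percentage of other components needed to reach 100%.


Sum the three major oxides:
  SiO2 + Na2O + CaO = 71.0 + 14.0 + 9.3 = 94.3%
Subtract from 100%:
  Others = 100 - 94.3 = 5.7%

5.7%


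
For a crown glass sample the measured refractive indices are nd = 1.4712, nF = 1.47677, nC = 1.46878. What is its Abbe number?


Abbe number formula: Vd = (nd - 1) / (nF - nC)
  nd - 1 = 1.4712 - 1 = 0.4712
  nF - nC = 1.47677 - 1.46878 = 0.00799
  Vd = 0.4712 / 0.00799 = 58.97

58.97


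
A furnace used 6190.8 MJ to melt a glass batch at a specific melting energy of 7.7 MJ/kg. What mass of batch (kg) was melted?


Rearrange E = m * s for m:
  m = E / s
  m = 6190.8 / 7.7 = 804.0 kg

804.0 kg


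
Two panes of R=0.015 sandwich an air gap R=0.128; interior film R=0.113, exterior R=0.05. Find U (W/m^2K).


Total thermal resistance (series):
  R_total = R_in + R_glass + R_air + R_glass + R_out
  R_total = 0.113 + 0.015 + 0.128 + 0.015 + 0.05 = 0.321 m^2K/W
U-value = 1 / R_total = 1 / 0.321 = 3.115 W/m^2K

3.115 W/m^2K


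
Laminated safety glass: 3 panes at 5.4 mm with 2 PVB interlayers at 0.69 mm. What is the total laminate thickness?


Total thickness = glass contribution + PVB contribution
  Glass: 3 * 5.4 = 16.2 mm
  PVB: 2 * 0.69 = 1.38 mm
  Total = 16.2 + 1.38 = 17.58 mm

17.58 mm


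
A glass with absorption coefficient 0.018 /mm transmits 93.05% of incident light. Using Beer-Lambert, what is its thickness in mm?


Rearrange T = exp(-alpha * thickness):
  thickness = -ln(T) / alpha
  T = 93.05/100 = 0.9305
  ln(T) = -0.07203
  -ln(T) = 0.07203
  thickness = 0.07203 / 0.018 = 4.0 mm

4.0 mm


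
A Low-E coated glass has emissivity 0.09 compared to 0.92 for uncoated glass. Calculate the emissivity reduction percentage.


Percentage reduction = (1 - coated/uncoated) * 100
  Ratio = 0.09 / 0.92 = 0.0978
  Reduction = (1 - 0.0978) * 100 = 90.2%

90.2%


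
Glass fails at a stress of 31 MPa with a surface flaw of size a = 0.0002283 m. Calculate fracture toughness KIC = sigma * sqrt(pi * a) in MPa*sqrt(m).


Fracture toughness: KIC = sigma * sqrt(pi * a)
  pi * a = pi * 0.0002283 = 0.000717226
  sqrt(pi * a) = 0.026781
  KIC = 31 * 0.026781 = 0.83 MPa*sqrt(m)

0.83 MPa*sqrt(m)


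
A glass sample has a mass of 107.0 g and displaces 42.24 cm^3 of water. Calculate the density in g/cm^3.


Use the definition of density:
  rho = mass / volume
  rho = 107.0 / 42.24 = 2.533 g/cm^3

2.533 g/cm^3


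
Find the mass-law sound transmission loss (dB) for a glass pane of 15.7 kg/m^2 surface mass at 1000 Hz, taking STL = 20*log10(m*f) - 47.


Mass law: STL = 20 * log10(m * f) - 47
  m * f = 15.7 * 1000 = 15700
  log10(15700) = 4.1959
  STL = 20 * 4.1959 - 47 = 83.918 - 47 = 36.9 dB

36.9 dB


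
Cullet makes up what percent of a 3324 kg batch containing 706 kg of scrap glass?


Cullet ratio = (cullet mass / total batch mass) * 100
  Ratio = 706 / 3324 * 100 = 21.24%

21.24%


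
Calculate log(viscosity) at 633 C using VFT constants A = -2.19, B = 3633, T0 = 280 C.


VFT equation: log(eta) = A + B / (T - T0)
  T - T0 = 633 - 280 = 353
  B / (T - T0) = 3633 / 353 = 10.292
  log(eta) = -2.19 + 10.292 = 8.102

8.102


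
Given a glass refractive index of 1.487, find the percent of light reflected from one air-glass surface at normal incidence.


Fresnel reflectance at normal incidence:
  R = ((n - 1)/(n + 1))^2
  (n - 1)/(n + 1) = (1.487 - 1)/(1.487 + 1) = 0.195818
  R = 0.195818^2 = 0.0383447
  R(%) = 0.0383447 * 100 = 3.834%

3.834%


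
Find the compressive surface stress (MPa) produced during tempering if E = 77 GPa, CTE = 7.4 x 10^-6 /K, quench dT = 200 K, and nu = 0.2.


Tempering stress: sigma = E * alpha * dT / (1 - nu)
  E (MPa) = 77 * 1000 = 77000
  Numerator = 77000 * (7.4 x 10^-6) * 200 = 113.96
  Denominator = 1 - 0.2 = 0.8
  sigma = 113.96 / 0.8 = 142.4 MPa

142.4 MPa


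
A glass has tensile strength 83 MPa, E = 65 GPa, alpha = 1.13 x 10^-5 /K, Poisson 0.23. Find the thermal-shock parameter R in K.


Thermal shock resistance: R = sigma * (1 - nu) / (E * alpha)
  Numerator = 83 * (1 - 0.23) = 63.91
  Denominator = 65 * 1000 * (1.13 x 10^-5) = 0.7345
  R = 63.91 / 0.7345 = 87.0 K

87.0 K


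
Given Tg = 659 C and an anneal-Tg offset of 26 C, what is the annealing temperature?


The annealing temperature is Tg plus the offset:
  T_anneal = 659 + 26 = 685 C

685 C


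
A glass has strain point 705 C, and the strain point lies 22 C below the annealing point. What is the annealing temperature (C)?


T_anneal = T_strain + gap:
  T_anneal = 705 + 22 = 727 C

727 C


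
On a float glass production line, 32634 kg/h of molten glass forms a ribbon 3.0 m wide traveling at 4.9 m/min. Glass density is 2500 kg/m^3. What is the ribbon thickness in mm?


Ribbon cross-section from mass balance:
  Volume rate = throughput / density = 32634 / 2500 = 13.0536 m^3/h
  thickness = volume rate / (speed * 60 * width), i.e.
  thickness = throughput / (60 * speed * width * density) * 1000
  thickness = 32634 / (60 * 4.9 * 3.0 * 2500) * 1000 = 14.8 mm

14.8 mm


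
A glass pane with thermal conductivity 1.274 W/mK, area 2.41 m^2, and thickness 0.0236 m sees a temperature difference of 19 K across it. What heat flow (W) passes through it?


Fourier's law: Q = k * A * dT / t
  Q = 1.274 * 2.41 * 19 / 0.0236
  Q = 58.33646 / 0.0236 = 2471.9 W

2471.9 W


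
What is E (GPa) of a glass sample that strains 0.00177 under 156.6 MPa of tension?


Young's modulus: E = stress / strain
  E = 156.6 MPa / 0.00177 = 88474.58 MPa
Convert to GPa: 88474.58 / 1000 = 88.47 GPa

88.47 GPa


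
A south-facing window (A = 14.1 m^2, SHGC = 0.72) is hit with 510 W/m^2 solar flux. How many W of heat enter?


Solar heat gain: Q = Area * SHGC * Irradiance
  Q = 14.1 * 0.72 * 510 = 5177.5 W

5177.5 W


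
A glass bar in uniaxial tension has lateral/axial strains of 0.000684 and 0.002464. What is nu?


Poisson's ratio: nu = lateral strain / axial strain
  nu = 0.000684 / 0.002464 = 0.2776

0.2776


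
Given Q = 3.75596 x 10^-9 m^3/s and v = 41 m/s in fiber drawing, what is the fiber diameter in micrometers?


Cross-sectional area from continuity:
  A = Q / v = 3.75596 x 10^-9 / 41 = 9.160878 x 10^-11 m^2
Diameter from circular cross-section:
  d = sqrt(4A / pi) * 10^6 (m -> um)
  d = sqrt(4 * 9.160878 x 10^-11 / pi) * 10^6 = 10.8 um

10.8 um


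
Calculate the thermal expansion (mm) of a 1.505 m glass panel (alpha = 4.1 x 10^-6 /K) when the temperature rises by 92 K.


Thermal expansion formula: dL = alpha * L0 * dT
  dL = (4.1 x 10^-6) * 1.505 * 92 = 0.00056769 m
Convert to mm: 0.00056769 * 1000 = 0.5677 mm

0.5677 mm


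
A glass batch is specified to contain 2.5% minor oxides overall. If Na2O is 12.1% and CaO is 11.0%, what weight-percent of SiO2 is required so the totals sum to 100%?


Known pieces sum to 100%:
  SiO2 = 100 - (others + Na2O + CaO)
  SiO2 = 100 - (2.5 + 12.1 + 11.0) = 74.4%

74.4%


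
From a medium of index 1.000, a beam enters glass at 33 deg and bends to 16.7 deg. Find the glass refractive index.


Apply Snell's law: n1 * sin(theta1) = n2 * sin(theta2)
  n2 = n1 * sin(theta1) / sin(theta2)
  sin(33) = 0.544639
  sin(16.7) = 0.287361
  n2 = 1.000 * 0.544639 / 0.287361 = 1.8953

1.8953


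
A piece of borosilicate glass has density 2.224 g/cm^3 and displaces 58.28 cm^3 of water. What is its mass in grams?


Rearrange rho = m / V:
  m = rho * V
  m = 2.224 * 58.28 = 129.615 g

129.615 g


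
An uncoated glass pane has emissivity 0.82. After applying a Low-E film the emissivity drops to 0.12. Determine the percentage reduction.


Percentage reduction = (1 - coated/uncoated) * 100
  Ratio = 0.12 / 0.82 = 0.1463
  Reduction = (1 - 0.1463) * 100 = 85.4%

85.4%


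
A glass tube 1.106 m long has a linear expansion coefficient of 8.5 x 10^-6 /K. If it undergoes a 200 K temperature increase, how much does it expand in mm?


Thermal expansion formula: dL = alpha * L0 * dT
  dL = (8.5 x 10^-6) * 1.106 * 200 = 0.0018802 m
Convert to mm: 0.0018802 * 1000 = 1.8802 mm

1.8802 mm


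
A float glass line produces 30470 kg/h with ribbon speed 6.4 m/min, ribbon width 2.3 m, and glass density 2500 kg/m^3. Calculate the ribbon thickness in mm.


Ribbon cross-section from mass balance:
  Volume rate = throughput / density = 30470 / 2500 = 12.188 m^3/h
  thickness = volume rate / (speed * 60 * width), i.e.
  thickness = throughput / (60 * speed * width * density) * 1000
  thickness = 30470 / (60 * 6.4 * 2.3 * 2500) * 1000 = 13.8 mm

13.8 mm


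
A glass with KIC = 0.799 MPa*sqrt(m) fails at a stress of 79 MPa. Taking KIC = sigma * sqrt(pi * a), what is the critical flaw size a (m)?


Rearrange KIC = sigma * sqrt(pi * a):
  sqrt(pi * a) = KIC / sigma
  sqrt(pi * a) = 0.799 / 79 = 0.010114
  a = (KIC / sigma)^2 / pi
  a = 0.010114^2 / pi = 0.0000326 m

0.0000326 m


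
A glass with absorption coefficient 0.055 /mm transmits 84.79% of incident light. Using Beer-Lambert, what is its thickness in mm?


Rearrange T = exp(-alpha * thickness):
  thickness = -ln(T) / alpha
  T = 84.79/100 = 0.8479
  ln(T) = -0.16499
  -ln(T) = 0.16499
  thickness = 0.16499 / 0.055 = 3.0 mm

3.0 mm


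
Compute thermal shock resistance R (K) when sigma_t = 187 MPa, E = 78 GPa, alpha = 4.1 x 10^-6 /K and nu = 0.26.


Thermal shock resistance: R = sigma * (1 - nu) / (E * alpha)
  Numerator = 187 * (1 - 0.26) = 138.38
  Denominator = 78 * 1000 * (4.1 x 10^-6) = 0.3198
  R = 138.38 / 0.3198 = 432.7 K

432.7 K


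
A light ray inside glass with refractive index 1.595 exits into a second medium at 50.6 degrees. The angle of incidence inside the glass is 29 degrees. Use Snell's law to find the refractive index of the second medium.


Apply Snell's law: n1 * sin(theta1) = n2 * sin(theta2)
  n2 = n1 * sin(theta1) / sin(theta2)
  sin(29) = 0.48481
  sin(50.6) = 0.772734
  n2 = 1.595 * 0.48481 / 0.772734 = 1.0007

1.0007


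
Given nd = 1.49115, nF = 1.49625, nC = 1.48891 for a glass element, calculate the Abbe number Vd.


Abbe number formula: Vd = (nd - 1) / (nF - nC)
  nd - 1 = 1.49115 - 1 = 0.49115
  nF - nC = 1.49625 - 1.48891 = 0.00734
  Vd = 0.49115 / 0.00734 = 66.91

66.91


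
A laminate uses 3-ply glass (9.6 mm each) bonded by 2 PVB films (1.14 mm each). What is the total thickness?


Total thickness = glass contribution + PVB contribution
  Glass: 3 * 9.6 = 28.8 mm
  PVB: 2 * 1.14 = 2.28 mm
  Total = 28.8 + 2.28 = 31.08 mm

31.08 mm


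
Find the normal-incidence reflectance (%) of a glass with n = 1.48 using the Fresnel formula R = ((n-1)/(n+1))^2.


Fresnel reflectance at normal incidence:
  R = ((n - 1)/(n + 1))^2
  (n - 1)/(n + 1) = (1.48 - 1)/(1.48 + 1) = 0.193548
  R = 0.193548^2 = 0.0374608
  R(%) = 0.0374608 * 100 = 3.746%

3.746%


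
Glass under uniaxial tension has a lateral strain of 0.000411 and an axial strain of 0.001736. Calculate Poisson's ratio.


Poisson's ratio: nu = lateral strain / axial strain
  nu = 0.000411 / 0.001736 = 0.2368

0.2368


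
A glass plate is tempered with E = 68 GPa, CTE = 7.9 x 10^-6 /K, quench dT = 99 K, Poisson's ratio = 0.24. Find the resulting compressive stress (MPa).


Tempering stress: sigma = E * alpha * dT / (1 - nu)
  E (MPa) = 68 * 1000 = 68000
  Numerator = 68000 * (7.9 x 10^-6) * 99 = 53.1828
  Denominator = 1 - 0.24 = 0.76
  sigma = 53.1828 / 0.76 = 70.0 MPa

70.0 MPa


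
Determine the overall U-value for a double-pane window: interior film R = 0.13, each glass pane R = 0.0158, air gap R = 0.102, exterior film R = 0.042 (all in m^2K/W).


Total thermal resistance (series):
  R_total = R_in + R_glass + R_air + R_glass + R_out
  R_total = 0.13 + 0.0158 + 0.102 + 0.0158 + 0.042 = 0.3056 m^2K/W
U-value = 1 / R_total = 1 / 0.3056 = 3.272 W/m^2K

3.272 W/m^2K


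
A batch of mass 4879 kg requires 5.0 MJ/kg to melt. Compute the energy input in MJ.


Total energy = mass * specific energy
  E = 4879 * 5.0 = 24395 MJ

24395 MJ


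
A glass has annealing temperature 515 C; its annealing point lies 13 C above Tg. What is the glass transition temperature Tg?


Rearrange T_anneal = Tg + offset for Tg:
  Tg = T_anneal - offset = 515 - 13 = 502 C

502 C


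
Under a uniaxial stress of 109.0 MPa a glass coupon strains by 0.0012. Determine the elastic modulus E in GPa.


Young's modulus: E = stress / strain
  E = 109.0 MPa / 0.0012 = 90833.33 MPa
Convert to GPa: 90833.33 / 1000 = 90.83 GPa

90.83 GPa


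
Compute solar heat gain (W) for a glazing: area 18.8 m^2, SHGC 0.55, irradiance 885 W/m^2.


Solar heat gain: Q = Area * SHGC * Irradiance
  Q = 18.8 * 0.55 * 885 = 9150.9 W

9150.9 W


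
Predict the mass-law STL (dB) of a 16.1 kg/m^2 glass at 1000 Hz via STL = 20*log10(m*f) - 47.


Mass law: STL = 20 * log10(m * f) - 47
  m * f = 16.1 * 1000 = 16100
  log10(16100) = 4.20683
  STL = 20 * 4.20683 - 47 = 84.1366 - 47 = 37.1 dB

37.1 dB


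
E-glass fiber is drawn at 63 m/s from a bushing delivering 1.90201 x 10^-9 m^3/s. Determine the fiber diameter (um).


Cross-sectional area from continuity:
  A = Q / v = 1.90201 x 10^-9 / 63 = 3.019063 x 10^-11 m^2
Diameter from circular cross-section:
  d = sqrt(4A / pi) * 10^6 (m -> um)
  d = sqrt(4 * 3.019063 x 10^-11 / pi) * 10^6 = 6.2 um

6.2 um


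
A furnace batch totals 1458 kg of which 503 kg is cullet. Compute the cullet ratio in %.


Cullet ratio = (cullet mass / total batch mass) * 100
  Ratio = 503 / 1458 * 100 = 34.5%

34.5%


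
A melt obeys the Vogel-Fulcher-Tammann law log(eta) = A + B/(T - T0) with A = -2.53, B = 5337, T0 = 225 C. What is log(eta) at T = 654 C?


VFT equation: log(eta) = A + B / (T - T0)
  T - T0 = 654 - 225 = 429
  B / (T - T0) = 5337 / 429 = 12.441
  log(eta) = -2.53 + 12.441 = 9.911

9.911


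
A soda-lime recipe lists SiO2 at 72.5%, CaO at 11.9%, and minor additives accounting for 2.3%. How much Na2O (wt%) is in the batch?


Pieces sum to 100%:
  Na2O = 100 - (SiO2 + CaO + others)
  Na2O = 100 - (72.5 + 11.9 + 2.3) = 13.3%

13.3%


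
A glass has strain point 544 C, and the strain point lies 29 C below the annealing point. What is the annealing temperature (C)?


T_anneal = T_strain + gap:
  T_anneal = 544 + 29 = 573 C

573 C
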